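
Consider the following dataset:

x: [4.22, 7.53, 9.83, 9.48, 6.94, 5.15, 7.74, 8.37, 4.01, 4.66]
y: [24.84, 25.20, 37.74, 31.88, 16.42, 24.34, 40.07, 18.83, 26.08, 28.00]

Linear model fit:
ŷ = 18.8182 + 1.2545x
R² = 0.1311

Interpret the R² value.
R² = 0.1311 means 13.11% of the variation in y is explained by the linear relationship with x. This indicates a weak fit.

R² (coefficient of determination) measures the proportion of variance in y explained by the regression model.

Here R² = 0.1311:
- Explained: 13.11% of the variation in y
- Unexplained (residual): 100% − 13.11% = 86.89%
- Rule of thumb (below 0.3 weak; 0.3 to below 0.7 moderate; 0.7 and above strong) → weak

Note: R² says nothing about causation, and a high R² does not by itself mean the linear form is appropriate — check the residuals.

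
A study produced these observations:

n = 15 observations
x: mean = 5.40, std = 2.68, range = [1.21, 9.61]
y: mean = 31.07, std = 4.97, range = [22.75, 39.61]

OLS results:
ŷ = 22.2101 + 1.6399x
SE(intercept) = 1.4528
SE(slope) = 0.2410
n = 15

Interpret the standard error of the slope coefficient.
SE(slope) = 0.2410 measures the uncertainty in the estimated slope. The coefficient is estimated precisely (SE/|β̂₁| = 14.7%).

SE(β̂₁) = s / √Sxx, where s is the residual standard deviation and Sxx = Σ(x − x̄)². It is the yardstick for how far β̂₁ = 1.6399 could plausibly be from the true slope.

Relative precision:
- SE / |β̂₁| = 0.2410 / 1.6399 = 14.7%
- Rule of thumb (under 20%: precise; 20% to under 50%: moderately precise; 50% or more: imprecise) → precise

Link to the t-test: t = β̂₁ / SE(β̂₁) = 1.6399 / 0.2410 = 6.8046, the statistic for H₀: β₁ = 0.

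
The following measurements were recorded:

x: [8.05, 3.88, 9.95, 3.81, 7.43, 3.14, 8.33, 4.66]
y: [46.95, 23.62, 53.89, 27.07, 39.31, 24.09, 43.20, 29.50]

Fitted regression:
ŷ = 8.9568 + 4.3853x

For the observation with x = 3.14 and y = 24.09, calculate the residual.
Residual = 1.3634

The residual is the difference between the actual value and the predicted value:

Residual = y - ŷ

Step 1: Calculate predicted value
ŷ = 8.9568 + 4.3853 × 3.14
ŷ = 22.7266

Step 2: Calculate residual
Residual = 24.09 - 22.7266
Residual = 1.3634

Sign check: y > ŷ, so the point is above the line and the fit underestimates here.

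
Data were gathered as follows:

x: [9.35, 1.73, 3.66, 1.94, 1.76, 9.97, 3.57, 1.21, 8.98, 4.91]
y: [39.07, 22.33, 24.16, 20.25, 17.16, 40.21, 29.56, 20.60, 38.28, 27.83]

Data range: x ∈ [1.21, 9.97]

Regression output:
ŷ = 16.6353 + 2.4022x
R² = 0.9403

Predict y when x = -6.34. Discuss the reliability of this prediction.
ŷ = 1.4054, but this is extrapolation (below the data range [1.21, 9.97]) and may be unreliable.

Prediction calculation:
ŷ = 16.6353 + 2.4022 × (-6.34)
ŷ = 1.4054

Reliability:
- Data range: x ∈ [1.21, 9.97]
- Prediction point: x = -6.34 is 7.55 units below the observed range → this is EXTRAPOLATION, not interpolation

Why that matters here:
- There are no observations near this x to validate the fitted line there
- Real relationships often flatten, saturate, or turn nonlinear at extremes
- The standard error of prediction grows with (x − x̄)², and x = -6.34 is far from x̄ = 4.71

The R² = 0.9403 only validates the fit within [1.21, 9.97]; treat ŷ = 1.4054 with caution.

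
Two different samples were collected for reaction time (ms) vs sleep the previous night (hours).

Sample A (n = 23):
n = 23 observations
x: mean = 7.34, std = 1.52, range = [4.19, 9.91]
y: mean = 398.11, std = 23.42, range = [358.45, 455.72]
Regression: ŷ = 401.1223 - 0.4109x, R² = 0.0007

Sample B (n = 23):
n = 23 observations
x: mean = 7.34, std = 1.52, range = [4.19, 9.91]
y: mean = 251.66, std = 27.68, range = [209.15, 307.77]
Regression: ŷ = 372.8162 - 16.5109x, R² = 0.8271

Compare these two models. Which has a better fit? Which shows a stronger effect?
Model B has the better fit (R² = 0.8271 vs 0.0007). Model B shows the stronger effect (|β₁| = 16.5109 vs 0.4109).

Model Comparison:

Which explains more variance? (R²)
- Model A: R² = 0.0007 → 0.07% of variance in reaction time explained
- Model B: R² = 0.8271 → 82.71% of variance in reaction time explained
- 0.8271 > 0.0007 → Model B has the better fit

Effect size (slope magnitude):
- Model A: β₁ = -0.4109 → predicted reaction time falls 0.4109 ms per additional hour of sleep
- Model B: β₁ = -16.5109 → predicted reaction time falls 16.5109 ms per additional hour of sleep
- |-0.4109| < |-16.5109| → Model B shows the stronger marginal effect

Note: A better fit (higher R²) doesn't necessarily mean a more important relationship.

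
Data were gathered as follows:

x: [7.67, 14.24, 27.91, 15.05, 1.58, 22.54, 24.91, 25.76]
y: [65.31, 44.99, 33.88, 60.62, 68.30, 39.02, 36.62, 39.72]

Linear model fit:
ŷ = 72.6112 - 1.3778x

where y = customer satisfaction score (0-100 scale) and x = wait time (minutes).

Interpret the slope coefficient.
For each additional minute of wait time, predicted satisfaction score decreases by approximately 1.3778 points.

The slope β₁ = -1.3778 gives the rate at which the fitted satisfaction score changes with wait time.

Interpretation:
- Wait time up by 1 minute → predicted satisfaction score decreases by 1.3778 points
- The effect is assumed constant over the observed range of x (linearity)

The intercept β₀ = 72.6112 is the predicted satisfaction score when wait time = 0; since the smallest observed x is 1.58, this is an extrapolation and mainly anchors the line.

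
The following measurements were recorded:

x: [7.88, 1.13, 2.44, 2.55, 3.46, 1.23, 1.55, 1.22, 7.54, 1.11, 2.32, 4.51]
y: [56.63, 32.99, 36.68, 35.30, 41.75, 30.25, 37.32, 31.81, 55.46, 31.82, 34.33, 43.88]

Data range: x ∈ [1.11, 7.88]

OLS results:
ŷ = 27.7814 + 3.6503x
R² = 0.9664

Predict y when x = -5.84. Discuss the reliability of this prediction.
ŷ = 6.4636, but this is extrapolation (below the data range [1.11, 7.88]) and may be unreliable.

Prediction calculation:
ŷ = 27.7814 + 3.6503 × (-5.84)
ŷ = 6.4636

Reliability:
- Data range: x ∈ [1.11, 7.88]
- Prediction point: x = -5.84 is 6.95 units below the observed range → this is EXTRAPOLATION, not interpolation

Why that matters here:
- The standard error of prediction grows with (x − x̄)², and x = -5.84 is far from x̄ = 3.08
- The linear relationship may not hold outside the observed range

A defensible statement: 'if the linear trend continued to x = -5.84, y would be about 6.4636' — the premise is untested.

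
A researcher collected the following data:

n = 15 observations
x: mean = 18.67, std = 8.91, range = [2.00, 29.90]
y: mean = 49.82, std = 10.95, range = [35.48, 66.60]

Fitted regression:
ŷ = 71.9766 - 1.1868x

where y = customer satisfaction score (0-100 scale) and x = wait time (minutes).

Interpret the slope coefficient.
An increase of one minute in wait time is associated with a 1.1868 points decrease in predicted satisfaction score.

β₁ = -1.1868 is the change in predicted satisfaction score (points) per additional minute of wait time.

Interpretation:
- Wait time up by 1 minute → predicted satisfaction score decreases by 1.1868 points
- The effect is assumed constant over the observed range of x (linearity)
- The sign (−) gives the direction; the magnitude 1.1868 gives the size of the effect per minute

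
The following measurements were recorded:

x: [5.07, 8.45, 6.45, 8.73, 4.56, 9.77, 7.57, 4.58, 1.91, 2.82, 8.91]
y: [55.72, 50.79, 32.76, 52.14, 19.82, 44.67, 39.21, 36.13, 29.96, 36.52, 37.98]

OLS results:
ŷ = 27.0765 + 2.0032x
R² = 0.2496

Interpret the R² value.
About 24.96% of the variability in y is accounted for by the regression on x (R² = 0.2496) — a weak linear fit.

The coefficient of determination R² is the fraction of the total variation in y that the fitted line accounts for.

Here R² = 0.2496:
- Explained: 24.96% of the variation in y
- Unexplained (residual): 100% − 24.96% = 75.04%
- Rule of thumb (below 0.3 weak; 0.3 to below 0.7 moderate; 0.7 and above strong) → weak

Note: R² says nothing about causation, and a high R² does not by itself mean the linear form is appropriate — check the residuals.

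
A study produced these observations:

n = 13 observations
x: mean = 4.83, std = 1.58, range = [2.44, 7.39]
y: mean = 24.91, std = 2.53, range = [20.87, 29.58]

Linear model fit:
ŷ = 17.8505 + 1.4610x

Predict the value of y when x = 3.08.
ŷ = 22.3504

To predict y for x = 3.08, substitute into the regression equation:

ŷ = 17.8505 + 1.4610 × 3.08
ŷ = 17.8505 + 4.4999
ŷ = 22.3504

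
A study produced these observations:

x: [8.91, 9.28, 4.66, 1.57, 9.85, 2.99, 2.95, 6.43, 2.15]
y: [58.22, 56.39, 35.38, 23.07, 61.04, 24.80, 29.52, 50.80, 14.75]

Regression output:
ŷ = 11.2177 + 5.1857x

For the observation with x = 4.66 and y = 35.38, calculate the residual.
Residual = -0.0031

The residual is the difference between the actual value and the predicted value:

Residual = y - ŷ

Step 1: Calculate predicted value
ŷ = 11.2177 + 5.1857 × 4.66
ŷ = 35.3831

Step 2: Calculate residual
Residual = 35.38 - 35.3831
Residual = -0.0031

Sign check: y < ŷ, so the point is below the line and the fit overestimates here.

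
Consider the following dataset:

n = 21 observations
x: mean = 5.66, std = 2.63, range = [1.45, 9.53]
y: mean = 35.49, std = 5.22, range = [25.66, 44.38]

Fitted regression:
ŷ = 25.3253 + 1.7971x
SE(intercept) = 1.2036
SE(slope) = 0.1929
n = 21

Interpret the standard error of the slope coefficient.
SE(β̂₁) = 0.1929 is the estimated standard deviation of the slope estimate across repeated samples; relative to β̂₁ = 1.7971 that is 10.7%, a precise estimate.

SE(β̂₁) = 0.1929 says: if we drew many samples of n = 21 from the same population and refit each time, the fitted slopes would scatter with a standard deviation of roughly 0.1929 around the true β₁.

Relative precision:
- SE / |β̂₁| = 0.1929 / 1.7971 = 10.7%
- Rule of thumb (under 20%: precise; 20% to under 50%: moderately precise; 50% or more: imprecise) → precise

Link to the t-test: t = β̂₁ / SE(β̂₁) = 1.7971 / 0.1929 = 9.3162, the statistic for H₀: β₁ = 0.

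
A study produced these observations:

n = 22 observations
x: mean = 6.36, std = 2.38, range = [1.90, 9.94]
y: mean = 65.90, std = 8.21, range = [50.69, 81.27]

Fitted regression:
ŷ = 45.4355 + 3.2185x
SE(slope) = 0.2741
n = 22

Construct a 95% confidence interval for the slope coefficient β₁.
The 95% CI for β₁ is (2.6467, 3.7903)

Confidence interval for the slope:

The 95% CI for β₁ is: β̂₁ ± t*(α/2, n-2) × SE(β̂₁)

Step 1: Find critical t-value
- Confidence level = 0.95
- Degrees of freedom = n - 2 = 22 - 2 = 20
- t*(α/2, 20) = 2.0860

Step 2: Calculate margin of error
Margin = 2.0860 × 0.2741 = 0.5718

Step 3: Construct interval
CI = 3.2185 ± 0.5718
CI = (2.6467, 3.7903)

Interpretation: each one-unit increase in x is associated with a change in mean y of between 2.6467 and 3.7903, with 95% confidence.
Both endpoints are positive, so the data support a genuinely positive slope at this confidence level.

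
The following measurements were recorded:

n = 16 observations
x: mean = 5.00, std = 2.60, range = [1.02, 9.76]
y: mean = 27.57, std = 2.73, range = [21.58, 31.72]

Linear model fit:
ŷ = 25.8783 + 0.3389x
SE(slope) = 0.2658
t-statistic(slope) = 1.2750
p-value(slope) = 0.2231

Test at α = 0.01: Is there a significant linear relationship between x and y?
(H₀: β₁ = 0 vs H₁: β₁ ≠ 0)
p-value = 0.2231 ≥ α = 0.01, so we fail to reject H₀. The relationship is not significant.

Hypothesis test for the slope coefficient:

H₀: β₁ = 0 (no linear relationship)
H₁: β₁ ≠ 0 (linear relationship exists)

Test statistic: t = β̂₁ / SE(β̂₁) = 0.3389 / 0.2658 = 1.2750

The p-value (0.2231) is the probability, under H₀, of a t-statistic at least as extreme as |t| = 1.2750 (two-sided, df = n − 2 = 14).

Decision rule: reject H₀ if p-value < α.
p-value = 0.2231 ≥ α = 0.01 → fail to reject H₀.

There is not sufficient evidence at the 1% significance level to conclude that a linear relationship exists between x and y.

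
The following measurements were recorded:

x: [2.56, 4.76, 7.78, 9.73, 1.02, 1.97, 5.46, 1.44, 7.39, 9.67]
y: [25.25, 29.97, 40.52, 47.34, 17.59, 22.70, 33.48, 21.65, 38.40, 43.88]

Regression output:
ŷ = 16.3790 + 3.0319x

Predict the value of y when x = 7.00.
ŷ = 37.6023

Plug x = 7.00 into the fitted line:

ŷ = 16.3790 + 3.0319 × 7.00
ŷ = 16.3790 + 21.2233
ŷ = 37.6023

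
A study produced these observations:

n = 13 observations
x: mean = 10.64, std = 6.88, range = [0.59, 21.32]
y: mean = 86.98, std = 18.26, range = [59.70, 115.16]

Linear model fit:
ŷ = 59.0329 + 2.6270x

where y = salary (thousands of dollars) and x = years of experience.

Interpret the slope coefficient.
An increase of one year in experience is associated with a 2.6270 thousand dollars increase in predicted salary.

β₁ = 2.6270 is the change in predicted salary (thousand dollars) per additional year of experience.

Interpretation:
- Experience up by 1 year → predicted salary increases by 2.6270 thousand dollars
- The effect is assumed constant over the observed range of x (linearity)
- The sign (+) gives the direction; the magnitude 2.6270 gives the size of the effect per year

The intercept β₀ = 59.0329 is the predicted salary when experience = 0; since the smallest observed x is 0.59, this is an extrapolation and mainly anchors the line.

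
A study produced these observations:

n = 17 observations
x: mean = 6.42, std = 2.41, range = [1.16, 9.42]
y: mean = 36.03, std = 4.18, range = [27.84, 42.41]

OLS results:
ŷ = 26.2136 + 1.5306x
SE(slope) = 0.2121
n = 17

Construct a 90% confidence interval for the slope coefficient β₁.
The 90% CI for β₁ is (1.1588, 1.9024)

Confidence interval for the slope:

The 90% CI for β₁ is: β̂₁ ± t*(α/2, n-2) × SE(β̂₁)

Step 1: Find critical t-value
- Confidence level = 0.9
- Degrees of freedom = n - 2 = 17 - 2 = 15
- t*(α/2, 15) = 1.7531

Step 2: Calculate margin of error
Margin = 1.7531 × 0.2121 = 0.3718

Step 3: Construct interval
CI = 1.5306 ± 0.3718
CI = (1.1588, 1.9024)

Interpretation: each one-unit increase in x is associated with a change in mean y of between 1.1588 and 1.9024, with 90% confidence.
The interval does not include 0, suggesting a significant linear relationship.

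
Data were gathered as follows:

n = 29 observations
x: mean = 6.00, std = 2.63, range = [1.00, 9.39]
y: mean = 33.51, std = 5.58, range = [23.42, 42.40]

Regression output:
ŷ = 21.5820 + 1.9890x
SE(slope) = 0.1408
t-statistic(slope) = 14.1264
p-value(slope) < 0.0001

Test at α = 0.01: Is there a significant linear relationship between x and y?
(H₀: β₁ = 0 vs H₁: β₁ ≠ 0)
Reject H₀: p-value < 0.0001 < α = 0.01. The linear relationship is significant at the 1% level.

Hypothesis test for the slope coefficient:

H₀: β₁ = 0 (no linear relationship)
H₁: β₁ ≠ 0 (linear relationship exists)

Test statistic: t = β̂₁ / SE(β̂₁) = 1.9890 / 0.1408 = 14.1264

The p-value (<0.0001) is the probability, under H₀, of a t-statistic at least as extreme as |t| = 14.1264 (two-sided, df = n − 2 = 27).

Decision rule: reject H₀ if p-value < α.
p-value < 0.0001 < α = 0.01 → reject H₀.

There is sufficient evidence at the 1% significance level to conclude that a linear relationship exists between x and y.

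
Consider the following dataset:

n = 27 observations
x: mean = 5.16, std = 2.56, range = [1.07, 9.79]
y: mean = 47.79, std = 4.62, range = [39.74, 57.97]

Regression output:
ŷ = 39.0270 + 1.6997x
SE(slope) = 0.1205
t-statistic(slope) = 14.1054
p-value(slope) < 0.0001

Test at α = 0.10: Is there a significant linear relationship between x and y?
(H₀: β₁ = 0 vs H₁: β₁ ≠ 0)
Since p-value < 0.0001 < α = 0.10, reject H₀ — the slope is significantly different from 0.

Hypothesis test for the slope coefficient:

H₀: β₁ = 0 (no linear relationship)
H₁: β₁ ≠ 0 (linear relationship exists)

Test statistic: t = β̂₁ / SE(β̂₁) = 1.6997 / 0.1205 = 14.1054

The p-value (<0.0001) is the probability, under H₀, of a t-statistic at least as extreme as |t| = 14.1054 (two-sided, df = n − 2 = 25).

Decision rule: reject H₀ if p-value < α.
p-value < 0.0001 < α = 0.10 → reject H₀.

There is sufficient evidence at the 10% significance level to conclude that a linear relationship exists between x and y.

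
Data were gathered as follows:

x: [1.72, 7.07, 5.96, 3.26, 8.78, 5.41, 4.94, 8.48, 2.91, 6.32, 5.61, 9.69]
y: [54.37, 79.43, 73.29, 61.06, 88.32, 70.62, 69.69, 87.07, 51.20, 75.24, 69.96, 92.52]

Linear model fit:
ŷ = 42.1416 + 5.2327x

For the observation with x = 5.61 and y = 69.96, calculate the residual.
Residual = -1.5370

The residual is the difference between the actual value and the predicted value:

Residual = y - ŷ

Step 1: Calculate predicted value
ŷ = 42.1416 + 5.2327 × 5.61
ŷ = 71.4970

Step 2: Calculate residual
Residual = 69.96 - 71.4970
Residual = -1.5370

The residual is negative, so the observed y = 69.96 sits below the regression line (the line overestimates it by 1.5370).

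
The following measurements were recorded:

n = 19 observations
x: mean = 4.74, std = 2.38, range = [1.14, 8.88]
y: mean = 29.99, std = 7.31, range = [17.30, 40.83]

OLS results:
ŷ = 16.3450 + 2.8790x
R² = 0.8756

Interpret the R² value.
The model explains 87.56% of the variance in y (R² = 0.8756), leaving 12.44% unexplained; the fit is strong.

The coefficient of determination R² is the fraction of the total variation in y that the fitted line accounts for.

Here R² = 0.8756:
- Explained: 87.56% of the variation in y
- Unexplained (residual): 100% − 87.56% = 12.44%
- Rule of thumb (below 0.3 weak; 0.3 to below 0.7 moderate; 0.7 and above strong) → strong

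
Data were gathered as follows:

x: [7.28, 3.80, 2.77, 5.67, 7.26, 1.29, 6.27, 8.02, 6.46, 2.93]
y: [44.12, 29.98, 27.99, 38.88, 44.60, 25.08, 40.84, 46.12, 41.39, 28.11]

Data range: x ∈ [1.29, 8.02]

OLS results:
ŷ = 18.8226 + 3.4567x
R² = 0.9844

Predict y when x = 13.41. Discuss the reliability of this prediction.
ŷ = 65.1769 (extrapolation — x = 13.41 lies outside [1.29, 8.02], so reliability is low).

Prediction calculation:
ŷ = 18.8226 + 3.4567 × 13.41
ŷ = 65.1769

Reliability:
- Data range: x ∈ [1.29, 8.02]
- Prediction point: x = 13.41 is 5.39 units above the observed range → this is EXTRAPOLATION, not interpolation

Why that matters here:
- The standard error of prediction grows with (x − x̄)², and x = 13.41 is far from x̄ = 5.17
- There are no observations near this x to validate the fitted line there

A defensible statement: 'if the linear trend continued to x = 13.41, y would be about 65.1769' — the premise is untested.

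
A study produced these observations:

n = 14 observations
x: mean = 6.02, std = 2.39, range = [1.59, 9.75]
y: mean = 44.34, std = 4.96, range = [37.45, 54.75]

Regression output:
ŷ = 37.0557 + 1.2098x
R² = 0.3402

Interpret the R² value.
About 34.02% of the variability in y is accounted for by the regression on x (R² = 0.3402) — a moderate linear fit.

R² (coefficient of determination) measures the proportion of variance in y explained by the regression model.

Here R² = 0.3402:
- Explained: 34.02% of the variation in y
- Unexplained (residual): 100% − 34.02% = 65.98%
- Rule of thumb (below 0.3 weak; 0.3 to below 0.7 moderate; 0.7 and above strong) → moderate

Note: R² says nothing about causation, and a high R² does not by itself mean the linear form is appropriate — check the residuals.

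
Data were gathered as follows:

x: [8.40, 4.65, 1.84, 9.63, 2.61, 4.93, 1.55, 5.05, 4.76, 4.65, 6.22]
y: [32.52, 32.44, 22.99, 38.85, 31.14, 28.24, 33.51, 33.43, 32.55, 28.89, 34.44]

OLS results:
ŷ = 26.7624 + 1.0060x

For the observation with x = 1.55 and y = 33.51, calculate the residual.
Residual = 5.1883

The residual is the difference between the actual value and the predicted value:

Residual = y - ŷ

Step 1: Calculate predicted value
ŷ = 26.7624 + 1.0060 × 1.55
ŷ = 28.3217

Step 2: Calculate residual
Residual = 33.51 - 28.3217
Residual = 5.1883

The residual is positive, so the observed y = 33.51 sits above the regression line (the line underestimates it by 5.1883).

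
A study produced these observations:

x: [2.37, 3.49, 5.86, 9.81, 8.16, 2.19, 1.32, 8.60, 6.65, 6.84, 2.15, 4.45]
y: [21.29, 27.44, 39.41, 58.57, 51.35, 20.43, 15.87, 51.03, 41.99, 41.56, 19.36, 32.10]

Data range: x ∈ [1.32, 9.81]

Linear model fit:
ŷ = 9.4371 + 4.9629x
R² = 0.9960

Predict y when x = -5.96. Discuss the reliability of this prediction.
ŷ = -20.1418 (extrapolation — x = -5.96 lies outside [1.32, 9.81], so reliability is low).

Prediction calculation:
ŷ = 9.4371 + 4.9629 × (-5.96)
ŷ = -20.1418

Reliability:
- Data range: x ∈ [1.32, 9.81]
- Prediction point: x = -5.96 is 7.28 units below the observed range → this is EXTRAPOLATION, not interpolation

Why that matters here:
- R² describes fit only over the sampled x values; it says nothing about behaviour beyond them
- Real relationships often flatten, saturate, or turn nonlinear at extremes
- The standard error of prediction grows with (x − x̄)², and x = -5.96 is far from x̄ = 5.16

A defensible statement: 'if the linear trend continued to x = -5.96, y would be about -20.1418' — the premise is untested.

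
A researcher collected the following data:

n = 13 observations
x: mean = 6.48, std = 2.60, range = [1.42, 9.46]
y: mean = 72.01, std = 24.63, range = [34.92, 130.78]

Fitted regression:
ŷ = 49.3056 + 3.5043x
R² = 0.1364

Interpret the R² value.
About 13.64% of the variability in y is accounted for by the regression on x (R² = 0.1364) — a weak linear fit.

R² = 1 − SS_res/SS_tot compares the residual scatter to the total scatter of y about its mean.

Here R² = 0.1364:
- Explained: 13.64% of the variation in y
- Unexplained (residual): 100% − 13.64% = 86.36%
- Rule of thumb (below 0.3 weak; 0.3 to below 0.7 moderate; 0.7 and above strong) → weak

Note: R² says nothing about causation, and a high R² does not by itself mean the linear form is appropriate — check the residuals.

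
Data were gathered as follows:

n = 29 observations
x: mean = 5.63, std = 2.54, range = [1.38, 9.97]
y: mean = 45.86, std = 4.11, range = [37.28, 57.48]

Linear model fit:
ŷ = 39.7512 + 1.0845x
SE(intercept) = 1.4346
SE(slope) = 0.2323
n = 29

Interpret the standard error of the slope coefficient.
The slope 1.0845 is pinned down to within about ±0.2323 (one SE) by these data — relative uncertainty 21.4%, i.e. moderately precise.

SE(β̂₁) = s / √Sxx, where s is the residual standard deviation and Sxx = Σ(x − x̄)². It is the yardstick for how far β̂₁ = 1.0845 could plausibly be from the true slope.

Relative precision:
- SE / |β̂₁| = 0.2323 / 1.0845 = 21.4%
- Rule of thumb (under 20%: precise; 20% to under 50%: moderately precise; 50% or more: imprecise) → moderately precise

Link to interval estimation: a confidence interval for β₁ is β̂₁ ± t* × 0.2323, so SE sets the half-width per unit of t*.

What drives SE(β̂₁): more residual scatter → larger SE.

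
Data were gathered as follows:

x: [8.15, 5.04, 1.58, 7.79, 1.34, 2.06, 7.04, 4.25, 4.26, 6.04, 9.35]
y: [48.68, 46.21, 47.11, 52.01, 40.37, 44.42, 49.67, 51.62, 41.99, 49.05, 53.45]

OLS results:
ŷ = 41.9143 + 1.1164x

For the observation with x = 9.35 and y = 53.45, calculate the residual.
Residual = 1.0974

The residual is the difference between the actual value and the predicted value:

Residual = y - ŷ

Step 1: Calculate predicted value
ŷ = 41.9143 + 1.1164 × 9.35
ŷ = 52.3526

Step 2: Calculate residual
Residual = 53.45 - 52.3526
Residual = 1.0974

The residual is positive, so the observed y = 53.45 sits above the regression line (the line underestimates it by 1.0974).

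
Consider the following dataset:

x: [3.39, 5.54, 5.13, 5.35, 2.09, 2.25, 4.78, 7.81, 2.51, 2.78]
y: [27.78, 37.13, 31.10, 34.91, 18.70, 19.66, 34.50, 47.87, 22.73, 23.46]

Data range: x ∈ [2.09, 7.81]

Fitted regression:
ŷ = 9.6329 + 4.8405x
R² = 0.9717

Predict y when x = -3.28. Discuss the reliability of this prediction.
The equation gives ŷ = -6.2439; however x = -3.28 is 5.37 units below the observed range, so this extrapolated value should not be trusted.

Prediction calculation:
ŷ = 9.6329 + 4.8405 × (-3.28)
ŷ = -6.2439

Reliability:
- Data range: x ∈ [2.09, 7.81]
- Prediction point: x = -3.28 is 5.37 units below the observed range → this is EXTRAPOLATION, not interpolation

Why that matters here:
- Real relationships often flatten, saturate, or turn nonlinear at extremes
- There are no observations near this x to validate the fitted line there

A defensible statement: 'if the linear trend continued to x = -3.28, y would be about -6.2439' — the premise is untested.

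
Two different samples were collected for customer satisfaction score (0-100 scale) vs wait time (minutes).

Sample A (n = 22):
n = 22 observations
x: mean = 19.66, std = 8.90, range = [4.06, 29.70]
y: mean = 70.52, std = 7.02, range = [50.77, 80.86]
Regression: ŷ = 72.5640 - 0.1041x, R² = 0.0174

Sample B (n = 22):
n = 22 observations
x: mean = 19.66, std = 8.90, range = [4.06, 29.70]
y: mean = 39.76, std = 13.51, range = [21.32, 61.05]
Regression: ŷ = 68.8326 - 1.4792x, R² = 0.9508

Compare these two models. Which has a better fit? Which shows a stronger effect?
Model B has the better fit (R² = 0.9508 vs 0.0174). Model B shows the stronger effect (|β₁| = 1.4792 vs 0.1041).

Model Comparison:

Which explains more variance? (R²)
- Model A: R² = 0.0174 → 1.74% of variance in satisfaction score explained
- Model B: R² = 0.9508 → 95.08% of variance in satisfaction score explained
- 0.9508 > 0.0174 → Model B has the better fit

Effect size (slope magnitude):
- Model A: β₁ = -0.1041 → predicted satisfaction score falls 0.1041 points per additional minute of wait time
- Model B: β₁ = -1.4792 → predicted satisfaction score falls 1.4792 points per additional minute of wait time
- |-0.1041| < |-1.4792| → Model B shows the stronger marginal effect

Notes:
- A better fit (higher R²) doesn't necessarily mean a more important relationship.
- R² measures how tightly points cluster around the line; β₁ measures how steep the line is — they answer different questions.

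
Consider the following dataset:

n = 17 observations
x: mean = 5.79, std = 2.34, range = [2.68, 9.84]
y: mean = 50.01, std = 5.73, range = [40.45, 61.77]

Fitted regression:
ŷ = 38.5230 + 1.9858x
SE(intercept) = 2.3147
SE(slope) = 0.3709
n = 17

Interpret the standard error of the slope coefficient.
The slope 1.9858 is pinned down to within about ±0.3709 (one SE) by these data — relative uncertainty 18.7%, i.e. precise.

SE(β̂₁) = s / √Sxx, where s is the residual standard deviation and Sxx = Σ(x − x̄)². It is the yardstick for how far β̂₁ = 1.9858 could plausibly be from the true slope.

Relative precision:
- SE / |β̂₁| = 0.3709 / 1.9858 = 18.7%
- Rule of thumb (under 20%: precise; 20% to under 50%: moderately precise; 50% or more: imprecise) → precise

Rough 95% range (±2 SE): 1.9858 ± 0.7418 → (1.2440, 2.7276).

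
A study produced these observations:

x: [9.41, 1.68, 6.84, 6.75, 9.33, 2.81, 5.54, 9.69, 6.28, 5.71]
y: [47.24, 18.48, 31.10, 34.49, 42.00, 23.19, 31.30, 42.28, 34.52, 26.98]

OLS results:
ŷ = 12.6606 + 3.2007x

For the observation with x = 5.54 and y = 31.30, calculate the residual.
Residual = 0.9075

The residual is the difference between the actual value and the predicted value:

Residual = y - ŷ

Step 1: Calculate predicted value
ŷ = 12.6606 + 3.2007 × 5.54
ŷ = 30.3925

Step 2: Calculate residual
Residual = 31.30 - 30.3925
Residual = 0.9075

Interpretation: the model underestimates the actual value by 0.9075 at this point (positive residual → observation lies above the fitted line).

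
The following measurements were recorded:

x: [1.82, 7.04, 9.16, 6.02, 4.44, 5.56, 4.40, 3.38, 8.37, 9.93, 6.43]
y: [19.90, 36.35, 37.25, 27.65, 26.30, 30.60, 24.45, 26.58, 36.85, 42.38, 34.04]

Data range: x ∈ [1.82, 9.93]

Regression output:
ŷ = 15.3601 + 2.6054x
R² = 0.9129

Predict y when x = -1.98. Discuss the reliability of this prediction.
ŷ = 10.2014 (extrapolation — x = -1.98 lies outside [1.82, 9.93], so reliability is low).

Prediction calculation:
ŷ = 15.3601 + 2.6054 × (-1.98)
ŷ = 10.2014

Reliability:
- Data range: x ∈ [1.82, 9.93]
- Prediction point: x = -1.98 is 3.80 units below the observed range → this is EXTRAPOLATION, not interpolation

Why that matters here:
- R² describes fit only over the sampled x values; it says nothing about behaviour beyond them
- The linear relationship may not hold outside the observed range

Report the number if required, but flag clearly that it is an extrapolation.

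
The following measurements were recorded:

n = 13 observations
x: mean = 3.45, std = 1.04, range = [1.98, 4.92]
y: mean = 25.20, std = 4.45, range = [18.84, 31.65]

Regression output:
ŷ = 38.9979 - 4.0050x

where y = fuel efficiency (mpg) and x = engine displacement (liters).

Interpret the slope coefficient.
An increase of one liter in engine displacement is associated with a 4.0050 mpg decrease in predicted fuel efficiency.

β₁ = -4.0050 is the change in predicted fuel efficiency (mpg) per additional liter of engine displacement.

Interpretation:
- Engine displacement up by 1 liter → predicted fuel efficiency decreases by 4.0050 mpg
- This is a linear approximation: the same per-unit change is assumed across the whole observed x range
- The sign (−) gives the direction; the magnitude 4.0050 gives the size of the effect per liter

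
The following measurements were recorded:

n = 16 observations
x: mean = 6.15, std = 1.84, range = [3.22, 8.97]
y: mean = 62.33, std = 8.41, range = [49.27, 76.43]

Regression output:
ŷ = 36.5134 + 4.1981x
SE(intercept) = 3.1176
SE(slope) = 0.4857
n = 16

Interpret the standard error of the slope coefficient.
SE(slope) = 0.4857 measures the uncertainty in the estimated slope. The coefficient is estimated precisely (SE/|β̂₁| = 11.6%).

SE(β̂₁) = 0.4857 says: if we drew many samples of n = 16 from the same population and refit each time, the fitted slopes would scatter with a standard deviation of roughly 0.4857 around the true β₁.

Relative precision:
- SE / |β̂₁| = 0.4857 / 4.1981 = 11.6%
- Rule of thumb (under 20%: precise; 20% to under 50%: moderately precise; 50% or more: imprecise) → precise

Link to interval estimation: a confidence interval for β₁ is β̂₁ ± t* × 0.4857, so SE sets the half-width per unit of t*.

What drives SE(β̂₁): larger n (here n = 16) → smaller SE.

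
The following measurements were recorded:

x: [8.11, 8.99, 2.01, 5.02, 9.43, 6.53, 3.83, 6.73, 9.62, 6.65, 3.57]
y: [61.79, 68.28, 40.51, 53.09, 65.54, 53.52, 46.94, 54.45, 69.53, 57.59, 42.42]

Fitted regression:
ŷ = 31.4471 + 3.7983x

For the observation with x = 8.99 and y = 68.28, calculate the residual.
Residual = 2.6862

The residual is the difference between the actual value and the predicted value:

Residual = y - ŷ

Step 1: Calculate predicted value
ŷ = 31.4471 + 3.7983 × 8.99
ŷ = 65.5938

Step 2: Calculate residual
Residual = 68.28 - 65.5938
Residual = 2.6862

The residual is positive, so the observed y = 68.28 sits above the regression line (the line underestimates it by 2.6862).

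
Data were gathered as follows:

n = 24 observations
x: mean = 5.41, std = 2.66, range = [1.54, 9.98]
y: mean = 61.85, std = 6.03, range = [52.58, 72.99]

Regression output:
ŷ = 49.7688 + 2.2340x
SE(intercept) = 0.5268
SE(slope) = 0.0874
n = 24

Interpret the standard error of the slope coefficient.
SE(β̂₁) = 0.0874 is the estimated standard deviation of the slope estimate across repeated samples; relative to β̂₁ = 2.2340 that is 3.9%, a precise estimate.

What SE measures:
- The standard error quantifies the sampling variability of the coefficient estimate
- It is the estimated standard deviation of β̂₁ across hypothetical repeated samples of the same size
- Smaller SE → more precise estimate

Relative precision:
- SE / |β̂₁| = 0.0874 / 2.2340 = 3.9%
- Rule of thumb (under 20%: precise; 20% to under 50%: moderately precise; 50% or more: imprecise) → precise

Link to the t-test: t = β̂₁ / SE(β̂₁) = 2.2340 / 0.0874 = 25.5606, the statistic for H₀: β₁ = 0.

What drives SE(β̂₁): more residual scatter → larger SE; larger n (here n = 24) → smaller SE.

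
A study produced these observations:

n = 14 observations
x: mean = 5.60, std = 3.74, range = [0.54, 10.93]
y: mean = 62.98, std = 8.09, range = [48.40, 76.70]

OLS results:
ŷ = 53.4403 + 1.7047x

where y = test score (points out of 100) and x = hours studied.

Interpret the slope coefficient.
An increase of one hour in study time is associated with a 1.7047 points increase in predicted test score.

β₁ = 1.7047 is the change in predicted test score (points) per additional hour of study time.

Interpretation:
- Study time up by 1 hour → predicted test score increases by 1.7047 points
- The effect is assumed constant over the observed range of x (linearity)

(β₀ = 53.4403 is the fitted value at x = 0 and is not part of the slope interpretation.)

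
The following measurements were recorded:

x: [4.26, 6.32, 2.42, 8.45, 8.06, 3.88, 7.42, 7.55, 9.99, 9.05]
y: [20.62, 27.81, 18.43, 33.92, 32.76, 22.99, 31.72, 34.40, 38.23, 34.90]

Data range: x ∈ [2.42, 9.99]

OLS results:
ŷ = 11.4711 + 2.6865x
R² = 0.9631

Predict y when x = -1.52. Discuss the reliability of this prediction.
The equation gives ŷ = 7.3876; however x = -1.52 is 3.94 units below the observed range, so this extrapolated value should not be trusted.

Prediction calculation:
ŷ = 11.4711 + 2.6865 × (-1.52)
ŷ = 7.3876

Reliability:
- Data range: x ∈ [2.42, 9.99]
- Prediction point: x = -1.52 is 3.94 units below the observed range → this is EXTRAPOLATION, not interpolation

Why that matters here:
- There are no observations near this x to validate the fitted line there
- R² describes fit only over the sampled x values; it says nothing about behaviour beyond them

The R² = 0.9631 only validates the fit within [2.42, 9.99]; treat ŷ = 7.3876 with caution.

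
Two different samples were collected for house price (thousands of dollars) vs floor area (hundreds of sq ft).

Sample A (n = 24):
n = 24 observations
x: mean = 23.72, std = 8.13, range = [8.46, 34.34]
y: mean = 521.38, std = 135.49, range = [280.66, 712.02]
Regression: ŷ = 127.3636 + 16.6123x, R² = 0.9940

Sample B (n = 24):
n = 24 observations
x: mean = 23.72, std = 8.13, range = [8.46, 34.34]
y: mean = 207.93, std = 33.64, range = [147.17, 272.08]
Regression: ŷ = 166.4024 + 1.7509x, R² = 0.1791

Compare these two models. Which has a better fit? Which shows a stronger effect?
Model A has the better fit (R² = 0.9940 vs 0.1791). Model A shows the stronger effect (|β₁| = 16.6123 vs 1.7509).

Model Comparison:

Goodness of fit (R²):
- Model A: R² = 0.9940 → 99.40% of variance in house price explained
- Model B: R² = 0.1791 → 17.91% of variance in house price explained
- 0.9940 > 0.1791 → Model A has the better fit

Which has the larger per-hundred sq ft effect? (|β₁|)
- Model A: β₁ = 16.6123 → predicted house price rises 16.6123 thousand dollars per additional hundred sq ft of floor area
- Model B: β₁ = 1.7509 → predicted house price rises 1.7509 thousand dollars per additional hundred sq ft of floor area
- |16.6123| > |1.7509| → Model A shows the stronger marginal effect

Notes:
- The two samples could reflect different populations, time periods, or measurement quality.
- A better fit (higher R²) doesn't necessarily mean a more important relationship.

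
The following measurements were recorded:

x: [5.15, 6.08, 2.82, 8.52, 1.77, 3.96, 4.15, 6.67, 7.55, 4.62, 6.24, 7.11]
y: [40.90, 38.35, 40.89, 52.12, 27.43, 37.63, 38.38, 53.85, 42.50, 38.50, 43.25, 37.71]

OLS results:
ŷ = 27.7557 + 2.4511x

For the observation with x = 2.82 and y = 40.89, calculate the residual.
Residual = 6.2222

The residual is the difference between the actual value and the predicted value:

Residual = y - ŷ

Step 1: Calculate predicted value
ŷ = 27.7557 + 2.4511 × 2.82
ŷ = 34.6678

Step 2: Calculate residual
Residual = 40.89 - 34.6678
Residual = 6.2222

Sign check: y > ŷ, so the point is above the line and the fit underestimates here.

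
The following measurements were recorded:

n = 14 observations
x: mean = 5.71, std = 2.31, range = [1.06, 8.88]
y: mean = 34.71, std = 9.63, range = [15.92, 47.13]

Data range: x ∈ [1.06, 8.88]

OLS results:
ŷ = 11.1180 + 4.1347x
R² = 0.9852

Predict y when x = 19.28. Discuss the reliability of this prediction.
ŷ = 90.8350 (extrapolation — x = 19.28 lies outside [1.06, 8.88], so reliability is low).

Prediction calculation:
ŷ = 11.1180 + 4.1347 × 19.28
ŷ = 90.8350

Reliability:
- Data range: x ∈ [1.06, 8.88]
- Prediction point: x = 19.28 is 10.40 units above the observed range → this is EXTRAPOLATION, not interpolation

Why that matters here:
- The standard error of prediction grows with (x − x̄)², and x = 19.28 is far from x̄ = 5.71
- The linear relationship may not hold outside the observed range

A defensible statement: 'if the linear trend continued to x = 19.28, y would be about 90.8350' — the premise is untested.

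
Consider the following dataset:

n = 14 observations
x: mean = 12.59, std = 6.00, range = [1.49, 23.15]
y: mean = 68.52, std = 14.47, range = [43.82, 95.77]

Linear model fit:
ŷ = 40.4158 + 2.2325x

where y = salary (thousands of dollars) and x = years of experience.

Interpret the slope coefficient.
An increase of one year in experience is associated with a 2.2325 thousand dollars increase in predicted salary.

The slope coefficient β₁ = 2.2325 represents the marginal effect of experience on salary.

Interpretation:
- Experience up by 1 year → predicted salary increases by 2.2325 thousand dollars
- This is a linear approximation: the same per-unit change is assumed across the whole observed x range
- The sign (+) gives the direction; the magnitude 2.2325 gives the size of the effect per year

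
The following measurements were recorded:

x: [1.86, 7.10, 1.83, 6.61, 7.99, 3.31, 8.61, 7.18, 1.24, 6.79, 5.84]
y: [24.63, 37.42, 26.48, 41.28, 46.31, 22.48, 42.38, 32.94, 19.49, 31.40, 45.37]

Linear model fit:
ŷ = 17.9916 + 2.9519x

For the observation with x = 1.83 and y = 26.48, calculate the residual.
Residual = 3.0864

The residual is the difference between the actual value and the predicted value:

Residual = y - ŷ

Step 1: Calculate predicted value
ŷ = 17.9916 + 2.9519 × 1.83
ŷ = 23.3936

Step 2: Calculate residual
Residual = 26.48 - 23.3936
Residual = 3.0864

The residual is positive, so the observed y = 26.48 sits above the regression line (the line underestimates it by 3.0864).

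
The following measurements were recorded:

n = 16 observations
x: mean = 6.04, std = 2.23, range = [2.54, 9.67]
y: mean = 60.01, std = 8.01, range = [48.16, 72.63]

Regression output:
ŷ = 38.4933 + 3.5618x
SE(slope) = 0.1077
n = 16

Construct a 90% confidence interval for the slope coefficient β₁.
The 90% CI for β₁ is (3.3721, 3.7515)

Confidence interval for the slope:

The 90% CI for β₁ is: β̂₁ ± t*(α/2, n-2) × SE(β̂₁)

Step 1: Find critical t-value
- Confidence level = 0.9
- Degrees of freedom = n - 2 = 16 - 2 = 14
- t*(α/2, 14) = 1.7613

Step 2: Calculate margin of error
Margin = 1.7613 × 0.1077 = 0.1897

Step 3: Construct interval
CI = 3.5618 ± 0.1897
CI = (3.3721, 3.7515)

Interpretation: each one-unit increase in x is associated with a change in mean y of between 3.3721 and 3.7515, with 90% confidence.
Both endpoints are positive, so the data support a genuinely positive slope at this confidence level.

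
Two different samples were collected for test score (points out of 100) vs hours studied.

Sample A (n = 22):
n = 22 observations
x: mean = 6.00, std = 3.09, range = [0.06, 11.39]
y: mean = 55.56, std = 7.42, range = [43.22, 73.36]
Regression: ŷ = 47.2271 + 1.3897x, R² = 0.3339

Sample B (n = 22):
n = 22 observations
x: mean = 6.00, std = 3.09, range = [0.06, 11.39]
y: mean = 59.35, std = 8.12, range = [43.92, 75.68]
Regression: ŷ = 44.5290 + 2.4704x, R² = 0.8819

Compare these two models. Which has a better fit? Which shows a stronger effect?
Model B has the better fit (R² = 0.8819 vs 0.3339). Model B shows the stronger effect (|β₁| = 2.4704 vs 1.3897).

Model Comparison:

Fit — compare R²:
- Model A: R² = 0.3339 → 33.39% of variance in test score explained
- Model B: R² = 0.8819 → 88.19% of variance in test score explained
- 0.8819 > 0.3339 → Model B has the better fit

Strength of effect — compare |β₁|:
- Model A: β₁ = 1.3897 → predicted test score rises 1.3897 points per additional hour of study time
- Model B: β₁ = 2.4704 → predicted test score rises 2.4704 points per additional hour of study time
- |1.3897| < |2.4704| → Model B shows the stronger marginal effect

Notes:
- The two samples could reflect different populations, time periods, or measurement quality.
- R² measures how tightly points cluster around the line; β₁ measures how steep the line is — they answer different questions.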